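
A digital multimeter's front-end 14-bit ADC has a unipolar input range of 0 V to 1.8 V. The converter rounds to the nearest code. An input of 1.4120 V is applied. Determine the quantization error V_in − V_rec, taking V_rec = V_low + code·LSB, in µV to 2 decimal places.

LSB = 1.8/2^14 = 109.86 µV.
Scaled input = 12852.3378 LSBs, so code = 12852.
V_rec = 0 + 12852·0.000109863 = 1.4119629 V.
Difference: 3.71094e-05 V → 37.11 µV.

37.11 µV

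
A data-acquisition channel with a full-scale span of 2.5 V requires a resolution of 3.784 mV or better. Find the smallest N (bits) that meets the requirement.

10 bits

Number of steps required ≥ 2.5 V / 3.784 mV = 660.68.
Need 2^N ≥ 660.68; 2^9 = 512, 2^10 = 1024.
Minimum N = 10.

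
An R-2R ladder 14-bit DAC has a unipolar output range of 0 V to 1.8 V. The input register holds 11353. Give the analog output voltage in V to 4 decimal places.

1.2473 V

LSB = 1.8 V / 2^14 = 109.86 µV.
V_out = 0 + 11353 × 0.000109863 V = 1.24728 V.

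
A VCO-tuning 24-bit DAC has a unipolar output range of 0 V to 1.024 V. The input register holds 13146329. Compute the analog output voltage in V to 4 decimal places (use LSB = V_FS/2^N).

LSB = 1.024 V / 2^24 = 0.06 µV.
V_out = 0 + 13146329 × 6.10352e-08 V = 0.802388 V.

0.8024 V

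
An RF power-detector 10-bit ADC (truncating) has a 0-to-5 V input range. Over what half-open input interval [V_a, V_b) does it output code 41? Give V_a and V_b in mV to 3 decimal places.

[200.195 mV, 205.078 mV)

LSB = 5/2^10 = 4.883 mV.
V_a = V_low + 41·LSB = 0.200195 V; V_b = V_low + 42·LSB = 0.205078 V.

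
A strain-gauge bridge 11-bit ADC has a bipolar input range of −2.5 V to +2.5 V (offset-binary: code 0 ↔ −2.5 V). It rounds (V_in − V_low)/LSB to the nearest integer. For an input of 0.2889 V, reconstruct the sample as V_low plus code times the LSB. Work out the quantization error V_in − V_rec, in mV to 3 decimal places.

One LSB is 5 V / 2048 = 2.441 mV.
(V_in − V_low)/LSB = (0.2889 − (−2.5))/0.00244141 = 1142.3334 → code 1142 (round).
Code 1142 maps back to (−2.5) + 1142×0.00244141 V = 0.28808594 V.
Error = 0.2889 − 0.28808594 = 0.000814063 V = 0.814 mV.

0.814 mV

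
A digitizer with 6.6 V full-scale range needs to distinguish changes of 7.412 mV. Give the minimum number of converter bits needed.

Number of steps required ≥ 6.6 V / 7.412 mV = 890.45.
Need 2^N ≥ 890.45; 2^9 = 512, 2^10 = 1024.
Minimum N = 10.

10 bits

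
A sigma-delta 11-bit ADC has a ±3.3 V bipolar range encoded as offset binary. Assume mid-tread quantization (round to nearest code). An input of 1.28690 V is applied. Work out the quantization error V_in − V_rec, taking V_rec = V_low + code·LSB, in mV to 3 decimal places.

Step size: 6.6 V ÷ 2^11 = 3.223 mV.
(V_in − V_low)/LSB = (1.28690 − (−3.3))/0.00322266 = 1423.3290 → code 1423 (round).
V_rec = (−3.3) + 1423·0.00322266 = 1.2858398 V.
Error = 1.28690 − 1.2858398 = 0.00106016 V = 1.060 mV.

1.060 mV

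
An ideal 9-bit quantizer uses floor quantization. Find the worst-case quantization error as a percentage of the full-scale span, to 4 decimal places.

0.1953 %

Truncating → worst-case error = 1 LSB = V_FS/2^9, so 100/512 = 0.195312 % of full scale.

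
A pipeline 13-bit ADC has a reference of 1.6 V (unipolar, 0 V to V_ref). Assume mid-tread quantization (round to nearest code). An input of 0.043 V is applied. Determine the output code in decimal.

code 220

Full-scale span = 1.6 V; LSB = 1.6/2^13 = 195.31 µV.
Input sits at 220.160 steps above V_low.
Round → code 220.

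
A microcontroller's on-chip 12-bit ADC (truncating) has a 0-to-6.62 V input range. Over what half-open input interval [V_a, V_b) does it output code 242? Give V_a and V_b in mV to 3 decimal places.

LSB = 6.62/2^12 = 1.616 mV.
V_a = V_low + 242·LSB = 0.391123 V; V_b = V_low + 243·LSB = 0.392739 V.

[391.123 mV, 392.739 mV)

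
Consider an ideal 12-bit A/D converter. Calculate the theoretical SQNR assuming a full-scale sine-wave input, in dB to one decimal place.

SNR ≈ 6.02·N + 1.76 dB = 6.02·12 + 1.76 = 74.00 dB.

74.0 dB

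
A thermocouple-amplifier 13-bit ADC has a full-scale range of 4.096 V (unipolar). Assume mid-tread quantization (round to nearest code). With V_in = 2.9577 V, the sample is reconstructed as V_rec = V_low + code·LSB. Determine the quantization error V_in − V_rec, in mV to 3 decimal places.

0.200 mV

Step size: 4.096 V ÷ 2^13 = 0.500 mV.
(2.9577 − 0)/0.0005 = 5915.4000; round gives code 5915.
Code 5915 maps back to 0 + 5915×0.0005 V = 2.9575 V.
Difference: 0.0002 V → 0.200 mV.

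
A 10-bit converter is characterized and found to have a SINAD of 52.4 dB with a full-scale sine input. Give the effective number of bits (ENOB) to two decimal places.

8.41 bits

ENOB = (SINAD − 1.76) / 6.02 = (52.4 − 1.76)/6.02 = 8.412.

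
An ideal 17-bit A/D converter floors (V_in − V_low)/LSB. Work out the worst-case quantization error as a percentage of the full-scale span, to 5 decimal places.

0.00076 %

Truncating → worst-case error = 1 LSB = V_FS/2^17, so 100/131072 = 0.000762939 % of full scale.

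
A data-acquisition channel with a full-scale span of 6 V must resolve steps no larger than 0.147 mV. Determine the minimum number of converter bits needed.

Number of steps required ≥ 6 V / 0.147 mV = 40816.33.
Need 2^N ≥ 40816.33; 2^15 = 32768, 2^16 = 65536.
Minimum N = 16.

16 bits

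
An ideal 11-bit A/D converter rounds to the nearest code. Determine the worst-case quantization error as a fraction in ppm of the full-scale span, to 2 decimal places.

244.14 ppm

Rounding → worst-case error = ½ LSB = V_FS/2^12, so 1e+06/4096 = 244.141 ppm of full scale.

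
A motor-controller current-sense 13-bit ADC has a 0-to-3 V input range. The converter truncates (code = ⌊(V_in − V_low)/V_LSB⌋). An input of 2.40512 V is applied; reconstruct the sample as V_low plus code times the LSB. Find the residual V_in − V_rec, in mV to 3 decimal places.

One LSB is 3 V / 8192 = 366.21 µV.
Scaled input = 6567.5810 LSBs, so code = 6567.
V_rec = 0 + 6567·0.000366211 = 2.4049072 V.
Error = 2.40512 − 2.4049072 = 0.000212773 V = 0.213 mV.

0.213 mV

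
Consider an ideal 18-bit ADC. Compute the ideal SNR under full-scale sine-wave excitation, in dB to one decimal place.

110.1 dB

SNR ≈ 6.02·N + 1.76 dB = 6.02·18 + 1.76 = 110.12 dB.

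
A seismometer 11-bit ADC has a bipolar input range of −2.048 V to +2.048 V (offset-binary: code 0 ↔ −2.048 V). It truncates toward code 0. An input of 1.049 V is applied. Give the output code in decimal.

code 1548

Full-scale span = 4.096 V; LSB = 4.096/2^11 = 2.000 mV.
(V_in − V_low)/LSB = (1.049 − (−2.048)) / 0.002 = 1548.500.
So the output code is 1548.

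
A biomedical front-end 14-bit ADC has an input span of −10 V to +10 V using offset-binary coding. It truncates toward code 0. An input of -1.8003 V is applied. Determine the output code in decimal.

code 6717

With 16384 levels over 20 V, one step is 1.221 mV.
(-1.8003 − (−10)) / 0.0012207 = 6717.194 LSBs.
⌊·⌋(6717.194) = 6717.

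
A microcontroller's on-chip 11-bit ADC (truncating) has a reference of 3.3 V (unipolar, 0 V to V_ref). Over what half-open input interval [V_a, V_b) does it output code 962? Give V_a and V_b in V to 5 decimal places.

LSB = 3.3/2^11 = 1.611 mV.
V_a = V_low + 962·LSB = 1.5501 V; V_b = V_low + 963·LSB = 1.55171 V.

[1.55010 V, 1.55171 V)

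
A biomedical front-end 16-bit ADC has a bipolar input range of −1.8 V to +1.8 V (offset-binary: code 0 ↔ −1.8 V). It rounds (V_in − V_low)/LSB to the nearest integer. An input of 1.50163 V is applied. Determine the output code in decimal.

Full-scale span = 3.6 V; LSB = 3.6/2^16 = 54.93 µV.
Input sits at 60104.340 steps above V_low.
So the output code is 60104.

code 60104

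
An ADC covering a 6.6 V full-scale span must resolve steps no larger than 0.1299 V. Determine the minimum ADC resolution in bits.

Number of steps required ≥ 6.6 V / 0.1299 V = 50.81.
Need 2^N ≥ 50.81; 2^5 = 32, 2^6 = 64.
Minimum N = 6.

6 bits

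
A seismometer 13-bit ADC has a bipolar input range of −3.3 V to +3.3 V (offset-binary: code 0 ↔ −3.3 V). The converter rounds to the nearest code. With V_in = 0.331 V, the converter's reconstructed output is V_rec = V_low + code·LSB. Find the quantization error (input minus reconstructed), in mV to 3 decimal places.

LSB = 6.6/2^13 = 0.806 mV.
(V_in − V_low)/LSB = (0.331 − (−3.3))/0.000805664 = 4506.8412 → code 4507 (round).
Code 4507 maps back to (−3.3) + 4507×0.000805664 V = 0.33112793 V.
Error = 0.331 − 0.33112793 = -0.00012793 V = -0.128 mV.

-0.128 mV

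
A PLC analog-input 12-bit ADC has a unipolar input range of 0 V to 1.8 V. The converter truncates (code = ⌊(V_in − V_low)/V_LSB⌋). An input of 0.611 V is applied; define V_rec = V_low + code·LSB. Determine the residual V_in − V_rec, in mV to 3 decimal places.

One LSB is 1.8 V / 4096 = 439.45 µV.
Scaled input = 1390.3644 LSBs, so code = 1390.
Reconstructed: 0.61083984 V.
Difference: 0.000160156 V → 0.160 mV.

0.160 mV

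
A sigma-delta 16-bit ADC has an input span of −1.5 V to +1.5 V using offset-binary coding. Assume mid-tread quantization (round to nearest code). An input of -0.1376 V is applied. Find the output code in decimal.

With 65536 levels over 3 V, one step is 45.78 µV.
Input sits at 29762.082 steps above V_low.
So the output code is 29762.

code 29762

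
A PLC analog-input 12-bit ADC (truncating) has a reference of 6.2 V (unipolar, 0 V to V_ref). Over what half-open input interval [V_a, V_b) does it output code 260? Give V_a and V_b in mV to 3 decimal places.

[393.555 mV, 395.068 mV)

LSB = 6.2/2^12 = 1.514 mV.
V_a = V_low + 260·LSB = 0.393555 V; V_b = V_low + 261·LSB = 0.395068 V.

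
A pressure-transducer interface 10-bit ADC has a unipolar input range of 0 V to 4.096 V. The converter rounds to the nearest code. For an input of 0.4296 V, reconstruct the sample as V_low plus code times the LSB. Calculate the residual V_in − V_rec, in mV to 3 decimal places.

1.600 mV

Step size: 4.096 V ÷ 2^10 = 4.000 mV.
(V_in − V_low)/LSB = (0.4296 − 0)/0.004 = 107.4000 → code 107 (round).
Code 107 maps back to 0 + 107×0.004 V = 0.428 V.
Difference: 0.0016 V → 1.600 mV.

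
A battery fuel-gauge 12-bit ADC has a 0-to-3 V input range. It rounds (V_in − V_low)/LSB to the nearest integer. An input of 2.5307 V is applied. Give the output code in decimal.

code 3455

LSB = 3 V / 4096 = 0.732 mV.
Input sits at 3455.249 steps above V_low.
round(3455.249) = 3455.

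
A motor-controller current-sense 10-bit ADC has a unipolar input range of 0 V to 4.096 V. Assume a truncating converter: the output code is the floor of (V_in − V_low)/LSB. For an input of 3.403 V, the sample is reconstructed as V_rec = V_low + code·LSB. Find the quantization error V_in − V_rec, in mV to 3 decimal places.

3.000 mV

LSB = 4.096/2^10 = 4.000 mV.
(3.403 − 0)/0.004 = 850.7500; ⌊·⌋ gives code 850.
Code 850 maps back to 0 + 850×0.004 V = 3.4 V.
Error = 3.403 − 3.4 = 0.003 V = 3.000 mV.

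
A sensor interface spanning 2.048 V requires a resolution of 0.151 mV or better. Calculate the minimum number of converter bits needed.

14 bits

Number of steps required ≥ 2.048 V / 0.151 mV = 13562.91.
Need 2^N ≥ 13562.91; 2^13 = 8192, 2^14 = 16384.
Minimum N = 14.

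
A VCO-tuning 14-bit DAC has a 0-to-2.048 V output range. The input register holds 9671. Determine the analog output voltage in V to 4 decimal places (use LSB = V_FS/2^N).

LSB = 2.048 V / 2^14 = 125.00 µV.
V_out = 0 + 9671 × 0.000125 V = 1.20887 V.

1.2089 V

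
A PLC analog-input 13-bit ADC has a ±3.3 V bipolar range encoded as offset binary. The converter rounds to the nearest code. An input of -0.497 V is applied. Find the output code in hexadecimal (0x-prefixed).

code 0xD97 (decimal 3479)

With 8192 levels over 6.6 V, one step is 0.806 mV.
(V_in − V_low)/LSB = (-0.497 − (−3.3)) / 0.000805664 = 3479.118.
So the output code is 3479.
In hexadecimal (0x-prefixed): 0xD97.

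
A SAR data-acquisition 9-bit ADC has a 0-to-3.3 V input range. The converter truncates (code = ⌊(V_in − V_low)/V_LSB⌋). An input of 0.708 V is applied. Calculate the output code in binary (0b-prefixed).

Full-scale span = 3.3 V; LSB = 3.3/2^9 = 6.445 mV.
(0.708 − 0) / 0.00644531 = 109.847 LSBs.
⌊·⌋(109.847) = 109.
In binary (0b-prefixed): 0b1101101.

code 0b1101101 (decimal 109)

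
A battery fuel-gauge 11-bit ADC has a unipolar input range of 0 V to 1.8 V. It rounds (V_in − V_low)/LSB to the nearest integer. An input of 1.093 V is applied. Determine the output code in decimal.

With 2048 levels over 1.8 V, one step is 0.879 mV.
Input sits at 1243.591 steps above V_low.
Round → code 1244.

code 1244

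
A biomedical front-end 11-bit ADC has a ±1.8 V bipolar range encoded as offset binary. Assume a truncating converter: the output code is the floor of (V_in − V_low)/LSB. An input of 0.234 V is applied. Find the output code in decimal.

LSB = 3.6 V / 2048 = 1.758 mV.
(V_in − V_low)/LSB = (0.234 − (−1.8)) / 0.00175781 = 1157.120.
Floor → code 1157.

code 1157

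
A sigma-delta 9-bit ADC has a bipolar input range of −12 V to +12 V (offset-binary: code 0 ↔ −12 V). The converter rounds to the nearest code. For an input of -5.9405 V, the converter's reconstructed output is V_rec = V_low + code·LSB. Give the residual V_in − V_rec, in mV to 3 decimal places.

12.625 mV

LSB = 24/2^9 = 46.875 mV.
(V_in − V_low)/LSB = (-5.9405 − (−12))/0.046875 = 129.2693 → code 129 (round).
Reconstructed: -5.953125 V.
Error = -5.9405 − (−5.953125) = 0.012625 V = 12.625 mV.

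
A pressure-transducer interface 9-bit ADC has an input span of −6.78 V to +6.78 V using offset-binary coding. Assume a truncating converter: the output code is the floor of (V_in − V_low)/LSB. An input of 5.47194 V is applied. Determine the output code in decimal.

With 512 levels over 13.56 V, one step is 26.484 mV.
(5.47194 − (−6.78)) / 0.0264844 = 462.610 LSBs.
So the output code is 462.

code 462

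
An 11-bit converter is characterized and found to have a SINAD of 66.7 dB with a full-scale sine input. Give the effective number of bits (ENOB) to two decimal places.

10.79 bits

ENOB = (SINAD − 1.76) / 6.02 = (66.7 − 1.76)/6.02 = 10.787.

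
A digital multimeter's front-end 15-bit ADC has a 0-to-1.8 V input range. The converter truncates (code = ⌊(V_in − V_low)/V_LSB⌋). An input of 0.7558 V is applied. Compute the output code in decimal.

code 13758

With 32768 levels over 1.8 V, one step is 54.93 µV.
Input sits at 13758.919 steps above V_low.
So the output code is 13758.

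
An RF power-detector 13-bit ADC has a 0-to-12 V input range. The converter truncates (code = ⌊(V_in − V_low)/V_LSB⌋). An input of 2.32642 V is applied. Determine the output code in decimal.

LSB = 12 V / 8192 = 1.465 mV.
(2.32642 − 0) / 0.00146484 = 1588.169 LSBs.
Floor → code 1588.

code 1588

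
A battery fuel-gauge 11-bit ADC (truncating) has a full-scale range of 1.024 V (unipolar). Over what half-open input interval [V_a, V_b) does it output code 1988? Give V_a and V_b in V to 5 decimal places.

[0.99400 V, 0.99450 V)

LSB = 1.024/2^11 = 0.500 mV.
V_a = V_low + 1988·LSB = 0.994 V; V_b = V_low + 1989·LSB = 0.9945 V.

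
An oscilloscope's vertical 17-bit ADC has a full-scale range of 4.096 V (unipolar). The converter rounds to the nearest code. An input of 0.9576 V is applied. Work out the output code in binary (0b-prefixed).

code 0b111011110110011 (decimal 30643)

With 131072 levels over 4.096 V, one step is 31.25 µV.
Input sits at 30643.200 steps above V_low.
Round → code 30643.
In binary (0b-prefixed): 0b111011110110011.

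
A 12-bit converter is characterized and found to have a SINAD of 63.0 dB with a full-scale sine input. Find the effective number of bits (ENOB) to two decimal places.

ENOB = (SINAD − 1.76) / 6.02 = (63.0 − 1.76)/6.02 = 10.173.

10.17 bits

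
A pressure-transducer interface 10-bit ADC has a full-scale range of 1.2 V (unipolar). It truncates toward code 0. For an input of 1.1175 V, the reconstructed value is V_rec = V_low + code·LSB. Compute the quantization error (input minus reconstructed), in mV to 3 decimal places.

0.703 mV

LSB = 1.2/2^10 = 1.172 mV.
Scaled input = 953.6000 LSBs, so code = 953.
Reconstructed: 1.1167969 V.
V_in − V_rec = 0.000703125 V = 0.703 mV.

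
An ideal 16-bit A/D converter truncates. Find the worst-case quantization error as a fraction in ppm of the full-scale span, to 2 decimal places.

15.26 ppm

Truncating → worst-case error = 1 LSB = V_FS/2^16, so 1e+06/65536 = 15.2588 ppm of full scale.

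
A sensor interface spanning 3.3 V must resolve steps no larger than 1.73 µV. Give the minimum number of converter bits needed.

21 bits

Number of steps required ≥ 3.3 V / 1.73 µV = 1907514.45.
Need 2^N ≥ 1907514.45; 2^20 = 1048576, 2^21 = 2097152.
Minimum N = 21.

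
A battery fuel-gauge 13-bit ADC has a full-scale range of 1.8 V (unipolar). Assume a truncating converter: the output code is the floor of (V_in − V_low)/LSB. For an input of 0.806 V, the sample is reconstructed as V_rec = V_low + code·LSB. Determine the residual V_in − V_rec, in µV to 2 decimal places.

One LSB is 1.8 V / 8192 = 219.73 µV.
Scaled input = 3668.1956 LSBs, so code = 3668.
Reconstructed: 0.80595703 V.
V_in − V_rec = 4.29687e-05 V = 42.97 µV.

42.97 µV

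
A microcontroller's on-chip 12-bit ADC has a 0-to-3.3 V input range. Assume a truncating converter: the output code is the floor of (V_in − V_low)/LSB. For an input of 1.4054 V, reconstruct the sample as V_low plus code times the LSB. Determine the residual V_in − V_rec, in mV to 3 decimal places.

Step size: 3.3 V ÷ 2^12 = 0.806 mV.
(1.4054 − 0)/0.000805664 = 1744.3995; ⌊·⌋ gives code 1744.
Reconstructed: 1.4050781 V.
Error = 1.4054 − 1.4050781 = 0.000321875 V = 0.322 mV.

0.322 mV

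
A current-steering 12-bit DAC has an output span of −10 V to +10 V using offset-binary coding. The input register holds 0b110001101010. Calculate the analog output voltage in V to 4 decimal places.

5.5176 V

LSB = 20 V / 2^12 = 4.883 mV.
Code 0b110001101010 = 3178 decimal.
V_out = (−10) + 3178 × 0.00488281 V = 5.51758 V.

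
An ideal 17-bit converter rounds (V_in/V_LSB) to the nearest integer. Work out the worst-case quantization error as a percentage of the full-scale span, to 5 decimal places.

0.00038 %

Rounding → worst-case error = ½ LSB = V_FS/2^18, so 100/262144 = 0.00038147 % of full scale.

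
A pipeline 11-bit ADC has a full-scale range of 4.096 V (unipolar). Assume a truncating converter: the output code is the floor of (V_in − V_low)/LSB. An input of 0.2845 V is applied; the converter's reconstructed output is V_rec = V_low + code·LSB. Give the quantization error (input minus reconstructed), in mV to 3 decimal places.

One LSB is 4.096 V / 2048 = 2.000 mV.
(V_in − V_low)/LSB = (0.2845 − 0)/0.002 = 142.2500 → code 142 (floor).
V_rec = 0 + 142·0.002 = 0.284 V.
V_in − V_rec = 0.0005 V = 0.500 mV.

0.500 mV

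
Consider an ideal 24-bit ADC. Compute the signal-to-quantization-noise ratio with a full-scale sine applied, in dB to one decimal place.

146.2 dB

SNR ≈ 6.02·N + 1.76 dB = 6.02·24 + 1.76 = 146.24 dB.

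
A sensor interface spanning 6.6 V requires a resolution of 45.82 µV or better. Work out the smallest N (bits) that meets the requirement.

18 bits

Number of steps required ≥ 6.6 V / 45.82 µV = 144041.90.
Need 2^N ≥ 144041.90; 2^17 = 131072, 2^18 = 262144.
Minimum N = 18.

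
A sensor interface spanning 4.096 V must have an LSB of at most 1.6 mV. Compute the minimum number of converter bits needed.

12 bits

Number of steps required ≥ 4.096 V / 1.6 mV = 2560.00.
Need 2^N ≥ 2560.00; 2^11 = 2048, 2^12 = 4096.
Minimum N = 12.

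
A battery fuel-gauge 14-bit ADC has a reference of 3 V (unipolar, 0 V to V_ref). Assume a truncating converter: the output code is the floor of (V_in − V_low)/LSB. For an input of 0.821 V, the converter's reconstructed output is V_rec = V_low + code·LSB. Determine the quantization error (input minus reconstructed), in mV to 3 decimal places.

Step size: 3 V ÷ 2^14 = 183.11 µV.
(V_in − V_low)/LSB = (0.821 − 0)/0.000183105 = 4483.7547 → code 4483 (floor).
Code 4483 maps back to 0 + 4483×0.000183105 V = 0.82086182 V.
Difference: 0.000138184 V → 0.138 mV.

0.138 mV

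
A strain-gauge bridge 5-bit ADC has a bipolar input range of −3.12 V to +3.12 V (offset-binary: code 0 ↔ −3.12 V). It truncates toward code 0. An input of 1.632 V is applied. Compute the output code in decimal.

code 24

LSB = 6.24 V / 32 = 195.000 mV.
(1.632 − (−3.12)) / 0.195 = 24.369 LSBs.
⌊·⌋(24.369) = 24.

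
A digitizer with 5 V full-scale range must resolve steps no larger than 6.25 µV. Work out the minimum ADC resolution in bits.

Number of steps required ≥ 5 V / 6.25 µV = 800000.00.
Need 2^N ≥ 800000.00; 2^19 = 524288, 2^20 = 1048576.
Minimum N = 20.

20 bits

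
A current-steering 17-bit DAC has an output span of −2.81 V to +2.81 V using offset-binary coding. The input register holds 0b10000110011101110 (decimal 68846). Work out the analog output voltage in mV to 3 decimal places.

LSB = 5.62 V / 2^17 = 42.88 µV.
Code 0b10000110011101110 = 68846 decimal.
V_out = (−2.81) + 68846 × 4.28772e-05 V = 0.141924 V.
= 141.924 mV.

141.924 mV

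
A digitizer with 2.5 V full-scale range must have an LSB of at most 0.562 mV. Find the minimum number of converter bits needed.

13 bits

Number of steps required ≥ 2.5 V / 0.562 mV = 4448.40.
Need 2^N ≥ 4448.40; 2^12 = 4096, 2^13 = 8192.
Minimum N = 13.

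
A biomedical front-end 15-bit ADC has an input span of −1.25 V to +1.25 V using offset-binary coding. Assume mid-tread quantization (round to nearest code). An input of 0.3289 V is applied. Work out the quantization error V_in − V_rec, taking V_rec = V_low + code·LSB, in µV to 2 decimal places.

LSB = 2.5/2^15 = 76.29 µV.
Scaled input = 20694.9581 LSBs, so code = 20695.
Code 20695 maps back to (−1.25) + 20695×7.62939e-05 V = 0.3289032 V.
V_in − V_rec = -3.19824e-06 V = -3.20 µV.

-3.20 µV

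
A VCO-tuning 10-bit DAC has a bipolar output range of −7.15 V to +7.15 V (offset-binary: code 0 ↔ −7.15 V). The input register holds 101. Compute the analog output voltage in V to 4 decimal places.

LSB = 14.3 V / 2^10 = 13.965 mV.
V_out = (−7.15) + 101 × 0.0139648 V = -5.73955 V.

-5.7396 V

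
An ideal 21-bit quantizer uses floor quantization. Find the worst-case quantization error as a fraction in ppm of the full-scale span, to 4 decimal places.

Truncating → worst-case error = 1 LSB = V_FS/2^21, so 1e+06/2097152 = 0.476837 ppm of full scale.

0.4768 ppm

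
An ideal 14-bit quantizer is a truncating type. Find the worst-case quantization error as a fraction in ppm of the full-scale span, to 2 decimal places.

Truncating → worst-case error = 1 LSB = V_FS/2^14, so 1e+06/16384 = 61.0352 ppm of full scale.

61.04 ppm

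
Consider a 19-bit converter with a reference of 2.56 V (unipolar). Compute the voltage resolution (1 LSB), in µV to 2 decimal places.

Full-scale span = 2.56 V.
LSB = 2.56 / 2^19 = 2.56 / 524288 = 4.88281e-06 V = 4.88 µV.

4.88 µV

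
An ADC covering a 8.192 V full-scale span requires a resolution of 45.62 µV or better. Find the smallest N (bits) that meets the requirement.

Number of steps required ≥ 8.192 V / 45.62 µV = 179570.36.
Need 2^N ≥ 179570.36; 2^17 = 131072, 2^18 = 262144.
Minimum N = 18.

18 bits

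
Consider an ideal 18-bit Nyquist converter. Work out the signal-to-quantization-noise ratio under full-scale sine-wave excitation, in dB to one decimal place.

110.1 dB

SNR ≈ 6.02·N + 1.76 dB = 6.02·18 + 1.76 = 110.12 dB.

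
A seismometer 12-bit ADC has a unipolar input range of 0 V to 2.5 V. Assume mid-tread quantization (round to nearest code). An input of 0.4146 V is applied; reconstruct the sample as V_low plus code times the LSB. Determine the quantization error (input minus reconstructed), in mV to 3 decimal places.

LSB = 2.5/2^12 = 0.610 mV.
(V_in − V_low)/LSB = (0.4146 − 0)/0.000610352 = 679.2806 → code 679 (round).
Code 679 maps back to 0 + 679×0.000610352 V = 0.41442871 V.
Error = 0.4146 − 0.41442871 = 0.000171289 V = 0.171 mV.

0.171 mV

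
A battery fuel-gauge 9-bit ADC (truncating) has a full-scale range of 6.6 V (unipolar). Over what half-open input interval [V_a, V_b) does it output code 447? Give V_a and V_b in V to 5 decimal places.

LSB = 6.6/2^9 = 12.891 mV.
V_a = V_low + 447·LSB = 5.76211 V; V_b = V_low + 448·LSB = 5.775 V.

[5.76211 V, 5.77500 V)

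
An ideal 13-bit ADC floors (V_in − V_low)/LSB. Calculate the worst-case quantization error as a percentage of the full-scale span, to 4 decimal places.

Truncating → worst-case error = 1 LSB = V_FS/2^13, so 100/8192 = 0.012207 % of full scale.

0.0122 %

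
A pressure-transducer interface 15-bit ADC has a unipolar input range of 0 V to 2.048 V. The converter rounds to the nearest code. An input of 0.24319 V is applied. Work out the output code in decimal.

LSB = 2.048 V / 32768 = 62.50 µV.
(V_in − V_low)/LSB = (0.24319 − 0) / 6.25e-05 = 3891.040.
So the output code is 3891.

code 3891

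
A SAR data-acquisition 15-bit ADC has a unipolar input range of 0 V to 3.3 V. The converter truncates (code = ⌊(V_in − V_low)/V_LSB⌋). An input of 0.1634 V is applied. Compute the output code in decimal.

LSB = 3.3 V / 32768 = 100.71 µV.
Input sits at 1622.512 steps above V_low.
So the output code is 1622.

code 1622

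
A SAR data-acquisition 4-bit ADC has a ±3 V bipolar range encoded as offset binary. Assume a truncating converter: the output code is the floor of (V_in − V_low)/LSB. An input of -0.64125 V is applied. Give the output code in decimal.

LSB = 6 V / 16 = 375.000 mV.
(-0.64125 − (−3)) / 0.375 = 6.290 LSBs.
⌊·⌋(6.290) = 6.

code 6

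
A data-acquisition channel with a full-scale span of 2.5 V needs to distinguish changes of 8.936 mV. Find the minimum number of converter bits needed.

9 bits

Number of steps required ≥ 2.5 V / 8.936 mV = 279.77.
Need 2^N ≥ 279.77; 2^8 = 256, 2^9 = 512.
Minimum N = 9.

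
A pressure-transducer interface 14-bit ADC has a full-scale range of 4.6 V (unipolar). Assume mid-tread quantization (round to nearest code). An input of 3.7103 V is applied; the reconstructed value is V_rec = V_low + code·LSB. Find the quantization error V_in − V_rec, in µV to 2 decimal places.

One LSB is 4.6 V / 16384 = 280.76 µV.
Scaled input = 13215.1207 LSBs, so code = 13215.
Code 13215 maps back to 0 + 13215×0.000280762 V = 3.7102661 V.
Difference: 3.38867e-05 V → 33.89 µV.

33.89 µV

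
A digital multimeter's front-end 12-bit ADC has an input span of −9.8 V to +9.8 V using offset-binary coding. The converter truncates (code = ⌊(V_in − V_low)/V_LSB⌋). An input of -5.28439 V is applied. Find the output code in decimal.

Full-scale span = 19.6 V; LSB = 19.6/2^12 = 4.785 mV.
Input sits at 943.670 steps above V_low.
⌊·⌋(943.670) = 943.

code 943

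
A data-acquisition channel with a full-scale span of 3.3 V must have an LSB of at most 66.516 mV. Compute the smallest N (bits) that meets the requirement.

6 bits

Number of steps required ≥ 3.3 V / 66.516 mV = 49.61.
Need 2^N ≥ 49.61; 2^5 = 32, 2^6 = 64.
Minimum N = 6.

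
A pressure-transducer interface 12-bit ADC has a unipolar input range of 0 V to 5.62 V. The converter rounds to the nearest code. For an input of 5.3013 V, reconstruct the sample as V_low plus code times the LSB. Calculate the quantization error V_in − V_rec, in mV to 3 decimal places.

Step size: 5.62 V ÷ 2^12 = 1.372 mV.
(V_in − V_low)/LSB = (5.3013 − 0)/0.00137207 = 3863.7233 → code 3864 (round).
Code 3864 maps back to 0 + 3864×0.00137207 V = 5.3016797 V.
V_in − V_rec = -0.000379687 V = -0.380 mV.

-0.380 mV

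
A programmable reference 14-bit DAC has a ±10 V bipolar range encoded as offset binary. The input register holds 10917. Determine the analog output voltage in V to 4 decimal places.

LSB = 20 V / 2^14 = 1.221 mV.
V_out = (−10) + 10917 × 0.0012207 V = 3.32642 V.

3.3264 V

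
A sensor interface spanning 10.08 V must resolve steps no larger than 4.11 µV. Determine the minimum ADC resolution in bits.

Number of steps required ≥ 10.08 V / 4.11 µV = 2452554.74.
Need 2^N ≥ 2452554.74; 2^21 = 2097152, 2^22 = 4194304.
Minimum N = 22.

22 bits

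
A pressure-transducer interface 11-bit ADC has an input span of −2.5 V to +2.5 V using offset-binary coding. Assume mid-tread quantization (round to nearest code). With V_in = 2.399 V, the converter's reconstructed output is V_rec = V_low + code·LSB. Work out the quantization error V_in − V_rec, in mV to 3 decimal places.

-0.902 mV

Step size: 5 V ÷ 2^11 = 2.441 mV.
(V_in − V_low)/LSB = (2.399 − (−2.5))/0.00244141 = 2006.6304 → code 2007 (round).
V_rec = (−2.5) + 2007·0.00244141 = 2.3999023 V.
Error = 2.399 − 2.3999023 = -0.000902344 V = -0.902 mV.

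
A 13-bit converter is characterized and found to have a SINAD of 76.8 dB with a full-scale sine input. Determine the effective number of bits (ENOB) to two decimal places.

ENOB = (SINAD − 1.76) / 6.02 = (76.8 − 1.76)/6.02 = 12.465.

12.47 bits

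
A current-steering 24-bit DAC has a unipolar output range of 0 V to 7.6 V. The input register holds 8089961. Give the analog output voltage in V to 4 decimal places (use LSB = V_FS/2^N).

LSB = 7.6 V / 2^24 = 0.45 µV.
V_out = 0 + 8089961 × 4.52995e-07 V = 3.66471 V.

3.6647 V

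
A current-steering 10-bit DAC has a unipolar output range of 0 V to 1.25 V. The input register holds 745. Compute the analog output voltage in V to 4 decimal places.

LSB = 1.25 V / 2^10 = 1.221 mV.
V_out = 0 + 745 × 0.0012207 V = 0.909424 V.

0.9094 V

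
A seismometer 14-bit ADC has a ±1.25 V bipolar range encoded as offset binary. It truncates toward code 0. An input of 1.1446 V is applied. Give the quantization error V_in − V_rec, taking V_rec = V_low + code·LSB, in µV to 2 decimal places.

38.23 µV

LSB = 2.5/2^14 = 152.59 µV.
Scaled input = 15693.2506 LSBs, so code = 15693.
Code 15693 maps back to (−1.25) + 15693×0.000152588 V = 1.1445618 V.
Difference: 3.82324e-05 V → 38.23 µV.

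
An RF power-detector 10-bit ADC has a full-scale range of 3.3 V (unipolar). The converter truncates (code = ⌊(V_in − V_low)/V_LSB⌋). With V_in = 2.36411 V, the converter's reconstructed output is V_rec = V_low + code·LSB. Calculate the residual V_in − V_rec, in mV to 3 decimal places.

Step size: 3.3 V ÷ 2^10 = 3.223 mV.
(2.36411 − 0)/0.00322266 = 733.5905; ⌊·⌋ gives code 733.
V_rec = 0 + 733·0.00322266 = 2.362207 V.
Error = 2.36411 − 2.362207 = 0.00190297 V = 1.903 mV.

1.903 mV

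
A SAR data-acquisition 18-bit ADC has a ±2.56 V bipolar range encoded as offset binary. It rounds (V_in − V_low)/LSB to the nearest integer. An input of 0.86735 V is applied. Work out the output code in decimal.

code 175480

LSB = 5.12 V / 262144 = 19.53 µV.
(V_in − V_low)/LSB = (0.86735 − (−2.56)) / 1.95313e-05 = 175480.320.
round(175480.320) = 175480.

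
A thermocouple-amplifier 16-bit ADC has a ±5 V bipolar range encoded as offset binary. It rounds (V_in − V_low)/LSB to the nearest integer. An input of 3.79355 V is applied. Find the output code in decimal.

code 57629

With 65536 levels over 10 V, one step is 152.59 µV.
(V_in − V_low)/LSB = (3.79355 − (−5)) / 0.000152588 = 57629.409.
Round → code 57629.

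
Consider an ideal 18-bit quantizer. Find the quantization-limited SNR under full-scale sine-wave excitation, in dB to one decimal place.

SNR ≈ 6.02·N + 1.76 dB = 6.02·18 + 1.76 = 110.12 dB.

110.1 dB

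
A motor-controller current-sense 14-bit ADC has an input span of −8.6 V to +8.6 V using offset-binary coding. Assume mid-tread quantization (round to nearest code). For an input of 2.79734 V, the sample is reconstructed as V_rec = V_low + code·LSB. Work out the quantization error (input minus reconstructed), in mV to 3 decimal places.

-0.389 mV

One LSB is 17.2 V / 16384 = 1.050 mV.
Scaled input = 10856.6290 LSBs, so code = 10857.
V_rec = (−8.6) + 10857·0.0010498 = 2.7977295 V.
V_in − V_rec = -0.000389492 V = -0.389 mV.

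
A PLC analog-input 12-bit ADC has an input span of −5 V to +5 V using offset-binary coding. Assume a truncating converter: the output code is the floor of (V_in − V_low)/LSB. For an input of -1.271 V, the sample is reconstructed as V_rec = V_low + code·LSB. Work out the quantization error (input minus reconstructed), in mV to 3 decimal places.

Step size: 10 V ÷ 2^12 = 2.441 mV.
(-1.271 − (−5))/0.00244141 = 1527.3984; ⌊·⌋ gives code 1527.
V_rec = (−5) + 1527·0.00244141 = -1.2719727 V.
V_in − V_rec = 0.000972656 V = 0.973 mV.

0.973 mV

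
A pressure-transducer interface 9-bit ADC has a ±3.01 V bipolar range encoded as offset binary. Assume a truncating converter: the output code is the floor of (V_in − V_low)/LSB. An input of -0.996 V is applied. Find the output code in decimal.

Full-scale span = 6.02 V; LSB = 6.02/2^9 = 11.758 mV.
(-0.996 − (−3.01)) / 0.0117578 = 171.290 LSBs.
⌊·⌋(171.290) = 171.

code 171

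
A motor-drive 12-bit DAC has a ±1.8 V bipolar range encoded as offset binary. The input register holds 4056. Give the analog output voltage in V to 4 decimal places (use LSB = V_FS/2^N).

1.7648 V

LSB = 3.6 V / 2^12 = 0.879 mV.
V_out = (−1.8) + 4056 × 0.000878906 V = 1.76484 V.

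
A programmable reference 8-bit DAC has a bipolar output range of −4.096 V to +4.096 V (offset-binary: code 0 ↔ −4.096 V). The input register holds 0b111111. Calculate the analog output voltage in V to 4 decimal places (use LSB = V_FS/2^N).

-2.0800 V

LSB = 8.192 V / 2^8 = 32.000 mV.
Code 0b111111 = 63 decimal.
V_out = (−4.096) + 63 × 0.032 V = -2.08 V.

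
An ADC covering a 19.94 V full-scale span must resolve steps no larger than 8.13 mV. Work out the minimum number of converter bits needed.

12 bits

Number of steps required ≥ 19.94 V / 8.13 mV = 2452.64.
Need 2^N ≥ 2452.64; 2^11 = 2048, 2^12 = 4096.
Minimum N = 12.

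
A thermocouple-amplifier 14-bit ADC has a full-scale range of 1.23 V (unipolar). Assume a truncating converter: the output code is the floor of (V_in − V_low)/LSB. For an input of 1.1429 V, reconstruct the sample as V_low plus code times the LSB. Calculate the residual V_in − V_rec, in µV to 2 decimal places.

Step size: 1.23 V ÷ 2^14 = 75.07 µV.
Scaled input = 15223.7997 LSBs, so code = 15223.
V_rec = 0 + 15223·7.50732e-05 = 1.14284 V.
V_in − V_rec = 6.00342e-05 V = 60.03 µV.

60.03 µV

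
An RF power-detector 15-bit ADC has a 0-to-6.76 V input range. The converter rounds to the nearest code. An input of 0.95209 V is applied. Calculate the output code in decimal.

code 4615

With 32768 levels over 6.76 V, one step is 206.30 µV.
(V_in − V_low)/LSB = (0.95209 − 0) / 0.000206299 = 4615.101.
So the output code is 4615.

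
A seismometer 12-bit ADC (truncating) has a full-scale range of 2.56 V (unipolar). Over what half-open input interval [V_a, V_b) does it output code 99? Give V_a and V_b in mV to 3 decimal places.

LSB = 2.56/2^12 = 0.625 mV.
V_a = V_low + 99·LSB = 0.061875 V; V_b = V_low + 100·LSB = 0.0625 V.

[61.875 mV, 62.500 mV)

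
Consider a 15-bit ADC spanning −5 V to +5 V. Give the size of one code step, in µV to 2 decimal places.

Full-scale span = 10 V.
LSB = 10 / 2^15 = 10 / 32768 = 0.000305176 V = 305.18 µV.

305.18 µV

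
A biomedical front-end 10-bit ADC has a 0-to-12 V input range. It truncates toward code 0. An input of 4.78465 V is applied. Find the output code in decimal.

Full-scale span = 12 V; LSB = 12/2^10 = 11.719 mV.
Input sits at 408.290 steps above V_low.
So the output code is 408.

code 408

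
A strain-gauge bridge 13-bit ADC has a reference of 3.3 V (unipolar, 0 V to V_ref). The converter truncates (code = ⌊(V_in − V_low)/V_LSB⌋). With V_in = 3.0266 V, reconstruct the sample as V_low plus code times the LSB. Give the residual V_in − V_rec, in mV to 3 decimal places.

0.123 mV

One LSB is 3.3 V / 8192 = 402.83 µV.
(3.0266 − 0)/0.000402832 = 7513.3052; ⌊·⌋ gives code 7513.
V_rec = 0 + 7513·0.000402832 = 3.0264771 V.
V_in − V_rec = 0.000122949 V = 0.123 mV.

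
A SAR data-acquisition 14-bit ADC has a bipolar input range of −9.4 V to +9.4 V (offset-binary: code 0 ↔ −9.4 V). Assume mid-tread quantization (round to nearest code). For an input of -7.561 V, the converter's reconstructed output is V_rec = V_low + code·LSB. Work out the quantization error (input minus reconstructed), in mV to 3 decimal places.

-0.380 mV

One LSB is 18.8 V / 16384 = 1.147 mV.
(V_in − V_low)/LSB = (-7.561 − (−9.4))/0.00114746 = 1602.6689 → code 1603 (round).
Reconstructed: -7.5606201 V.
Difference: -0.000379883 V → -0.380 mV.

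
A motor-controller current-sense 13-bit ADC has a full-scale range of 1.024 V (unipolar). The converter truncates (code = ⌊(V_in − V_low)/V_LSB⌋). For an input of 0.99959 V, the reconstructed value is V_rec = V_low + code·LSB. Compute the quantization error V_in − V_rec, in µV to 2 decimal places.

90.00 µV

One LSB is 1.024 V / 8192 = 125.00 µV.
(V_in − V_low)/LSB = (0.99959 − 0)/0.000125 = 7996.7200 → code 7996 (floor).
V_rec = 0 + 7996·0.000125 = 0.9995 V.
V_in − V_rec = 9e-05 V = 90.00 µV.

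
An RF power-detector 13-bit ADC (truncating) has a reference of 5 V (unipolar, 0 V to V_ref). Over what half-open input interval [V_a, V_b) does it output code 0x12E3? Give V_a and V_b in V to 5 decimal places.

LSB = 5/2^13 = 0.610 mV.
Code 0x12E3 = 4835 decimal.
V_a = V_low + 4835·LSB = 2.95105 V; V_b = V_low + 4836·LSB = 2.95166 V.

[2.95105 V, 2.95166 V)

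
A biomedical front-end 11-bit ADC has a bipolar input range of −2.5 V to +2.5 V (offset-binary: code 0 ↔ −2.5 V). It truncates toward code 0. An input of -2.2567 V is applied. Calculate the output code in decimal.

code 99

With 2048 levels over 5 V, one step is 2.441 mV.
(V_in − V_low)/LSB = (-2.2567 − (−2.5)) / 0.00244141 = 99.656.
⌊·⌋(99.656) = 99.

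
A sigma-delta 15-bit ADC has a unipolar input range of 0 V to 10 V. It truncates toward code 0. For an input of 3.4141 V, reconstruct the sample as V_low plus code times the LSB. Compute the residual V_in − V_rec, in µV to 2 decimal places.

Step size: 10 V ÷ 2^15 = 305.18 µV.
(V_in − V_low)/LSB = (3.4141 − 0)/0.000305176 = 11187.3229 → code 11187 (floor).
Reconstructed: 3.4140015 V.
V_in − V_rec = 9.85352e-05 V = 98.54 µV.

98.54 µV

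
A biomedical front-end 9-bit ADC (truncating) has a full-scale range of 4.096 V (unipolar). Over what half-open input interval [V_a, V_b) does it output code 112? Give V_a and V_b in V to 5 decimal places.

LSB = 4.096/2^9 = 8.000 mV.
V_a = V_low + 112·LSB = 0.896 V; V_b = V_low + 113·LSB = 0.904 V.

[0.89600 V, 0.90400 V)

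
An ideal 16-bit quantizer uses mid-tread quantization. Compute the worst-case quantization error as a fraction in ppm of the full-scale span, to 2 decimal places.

Rounding → worst-case error = ½ LSB = V_FS/2^17, so 1e+06/131072 = 7.62939 ppm of full scale.

7.63 ppm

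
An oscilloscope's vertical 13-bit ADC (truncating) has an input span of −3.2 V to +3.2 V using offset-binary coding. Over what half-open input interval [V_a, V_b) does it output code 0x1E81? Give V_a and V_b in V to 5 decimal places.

LSB = 6.4/2^13 = 0.781 mV.
Code 0x1E81 = 7809 decimal.
V_a = V_low + 7809·LSB = 2.90078 V; V_b = V_low + 7810·LSB = 2.90156 V.

[2.90078 V, 2.90156 V)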